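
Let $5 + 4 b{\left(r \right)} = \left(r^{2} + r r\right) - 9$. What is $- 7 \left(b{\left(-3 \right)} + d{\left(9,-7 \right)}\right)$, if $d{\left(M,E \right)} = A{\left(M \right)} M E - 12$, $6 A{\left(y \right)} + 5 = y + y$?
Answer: $\frac{2065}{2} \approx 1032.5$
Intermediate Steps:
$A{\left(y \right)} = - \frac{5}{6} + \frac{y}{3}$ ($A{\left(y \right)} = - \frac{5}{6} + \frac{y + y}{6} = - \frac{5}{6} + \frac{2 y}{6} = - \frac{5}{6} + \frac{y}{3}$)
$b{\left(r \right)} = - \frac{7}{2} + \frac{r^{2}}{2}$ ($b{\left(r \right)} = - \frac{5}{4} + \frac{\left(r^{2} + r r\right) - 9}{4} = - \frac{5}{4} + \frac{\left(r^{2} + r^{2}\right) - 9}{4} = - \frac{5}{4} + \frac{2 r^{2} - 9}{4} = - \frac{5}{4} + \frac{-9 + 2 r^{2}}{4} = - \frac{5}{4} + \left(- \frac{9}{4} + \frac{r^{2}}{2}\right) = - \frac{7}{2} + \frac{r^{2}}{2}$)
$d{\left(M,E \right)} = -12 + E M \left(- \frac{5}{6} + \frac{M}{3}\right)$ ($d{\left(M,E \right)} = \left(- \frac{5}{6} + \frac{M}{3}\right) M E - 12 = M \left(- \frac{5}{6} + \frac{M}{3}\right) E - 12 = E M \left(- \frac{5}{6} + \frac{M}{3}\right) - 12 = -12 + E M \left(- \frac{5}{6} + \frac{M}{3}\right)$)
$- 7 \left(b{\left(-3 \right)} + d{\left(9,-7 \right)}\right) = - 7 \left(\left(- \frac{7}{2} + \frac{\left(-3\right)^{2}}{2}\right) + \left(-12 + \frac{1}{6} \left(-7\right) 9 \left(-5 + 2 \cdot 9\right)\right)\right) = - 7 \left(\left(- \frac{7}{2} + \frac{1}{2} \cdot 9\right) + \left(-12 + \frac{1}{6} \left(-7\right) 9 \left(-5 + 18\right)\right)\right) = - 7 \left(\left(- \frac{7}{2} + \frac{9}{2}\right) + \left(-12 + \frac{1}{6} \left(-7\right) 9 \cdot 13\right)\right) = - 7 \left(1 - \frac{297}{2}\right) = \left(-7\right) \left(- \frac{295}{2}\right) = \frac{2065}{2}$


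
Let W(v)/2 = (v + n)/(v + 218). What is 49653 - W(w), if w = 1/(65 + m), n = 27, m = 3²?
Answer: 801047851/16133 ≈ 49653.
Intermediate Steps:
m = 9
w = 1/74 (w = 1/(65 + 9) = 1/74 ≈ 0.013514)
W(v) = 2*(27 + v)/(218 + v) (W(v) = 2*((v + 27)/(v + 218)) = 2*((27 + v)/(218 + v)) = 2*(27 + v)/(218 + v))
49653 - W(w) = 49653 - 2*(27 + 1/74)/(218 + 1/74) = 49653 - 2*1999/(16133/74*74) = 49653 - 2*74*1999/(16133*74) = 49653 - 1*3998/16133 = 49653 - 3998/16133 = 801047851/16133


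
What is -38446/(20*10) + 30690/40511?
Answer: -775673953/4051100 ≈ -191.47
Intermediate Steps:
-38446/(20*10) + 30690/40511 = -38446/200 + 30690*(1/40511) = -38446*1/200 + 30690/40511 = -19223/100 + 30690/40511 = -775673953/4051100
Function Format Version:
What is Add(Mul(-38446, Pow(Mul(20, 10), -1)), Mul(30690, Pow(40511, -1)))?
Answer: Rational(-775673953, 4051100) ≈ -191.47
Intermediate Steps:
Add(Mul(-38446, Pow(Mul(20, 10), -1)), Mul(30690, Pow(40511, -1))) = Add(Mul(-38446, Pow(200, -1)), Mul(30690, Rational(1, 40511))) = Add(Mul(-38446, Rational(1, 200)), Rational(30690, 40511)) = Add(Rational(-19223, 100), Rational(30690, 40511)) = Rational(-775673953, 4051100)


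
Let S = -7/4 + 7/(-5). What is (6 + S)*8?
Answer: 114/5 ≈ 22.800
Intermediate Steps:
S = -63/20 (S = -7*¼ + 7*(-⅕) = -7/4 - 7/5 = -63/20 ≈ -3.1500)
(6 + S)*8 = (6 - 63/20)*8 = (57/20)*8 = 114/5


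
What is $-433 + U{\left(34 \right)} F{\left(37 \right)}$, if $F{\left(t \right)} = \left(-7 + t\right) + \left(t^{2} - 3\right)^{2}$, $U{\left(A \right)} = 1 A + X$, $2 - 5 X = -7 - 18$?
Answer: $\frac{367597077}{5} \approx 7.3519 \cdot 10^{7}$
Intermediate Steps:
$X = \frac{27}{5}$ ($X = \frac{2}{5} - \frac{-7 - 18}{5} = \frac{2}{5} - -5 = \frac{2}{5} + 5 = \frac{27}{5} \approx 5.4$)
$U{\left(A \right)} = \frac{27}{5} + A$ ($U{\left(A \right)} = 1 A + \frac{27}{5} = A + \frac{27}{5} = \frac{27}{5} + A$)
$F{\left(t \right)} = -7 + t + \left(-3 + t^{2}\right)^{2}$ ($F{\left(t \right)} = \left(-7 + t\right) + \left(-3 + t^{2}\right)^{2} = -7 + t + \left(-3 + t^{2}\right)^{2}$)
$-433 + U{\left(34 \right)} F{\left(37 \right)} = -433 + \left(\frac{27}{5} + 34\right) \left(-7 + 37 + \left(-3 + 37^{2}\right)^{2}\right) = -433 + \frac{197 \left(-7 + 37 + \left(-3 + 1369\right)^{2}\right)}{5} = -433 + \frac{197 \left(-7 + 37 + 1366^{2}\right)}{5} = -433 + \frac{197 \left(-7 + 37 + 1865956\right)}{5} = -433 + \frac{197}{5} \cdot 1865986 = -433 + \frac{367599242}{5} = \frac{367597077}{5}$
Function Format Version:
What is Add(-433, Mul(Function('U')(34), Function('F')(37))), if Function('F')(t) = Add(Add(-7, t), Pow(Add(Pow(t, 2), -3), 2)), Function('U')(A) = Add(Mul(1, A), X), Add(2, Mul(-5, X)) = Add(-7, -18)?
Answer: Rational(367597077, 5) ≈ 7.3519e+7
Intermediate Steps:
X = Rational(27, 5) (X = Add(Rational(2, 5), Mul(Rational(-1, 5), Add(-7, -18))) = Add(Rational(2, 5), Mul(Rational(-1, 5), -25)) = Add(Rational(2, 5), 5) = Rational(27, 5) ≈ 5.4000)
Function('U')(A) = Add(Rational(27, 5), A) (Function('U')(A) = Add(Mul(1, A), Rational(27, 5)) = Add(A, Rational(27, 5)) = Add(Rational(27, 5), A))
Function('F')(t) = Add(-7, t, Pow(Add(-3, Pow(t, 2)), 2)) (Function('F')(t) = Add(Add(-7, t), Pow(Add(-3, Pow(t, 2)), 2)) = Add(-7, t, Pow(Add(-3, Pow(t, 2)), 2)))
Add(-433, Mul(Function('U')(34), Function('F')(37))) = Add(-433, Mul(Add(Rational(27, 5), 34), Add(-7, 37, Pow(Add(-3, Pow(37, 2)), 2)))) = Add(-433, Mul(Rational(197, 5), Add(-7, 37, Pow(Add(-3, 1369), 2)))) = Add(-433, Mul(Rational(197, 5), Add(-7, 37, Pow(1366, 2)))) = Add(-433, Mul(Rational(197, 5), Add(-7, 37, 1865956))) = Add(-433, Mul(Rational(197, 5), 1865986)) = Add(-433, Rational(367599242, 5)) = Rational(367597077, 5)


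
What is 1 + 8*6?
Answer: 49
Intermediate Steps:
1 + 8*6 = 1 + 48 = 49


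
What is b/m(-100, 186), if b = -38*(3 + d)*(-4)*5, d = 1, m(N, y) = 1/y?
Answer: 565440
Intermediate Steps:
b = 3040 (b = -38*(3 + 1)*(-4)*5 = -152*(-4)*5 = -38*(-16)*5 = 608*5 = 3040)
b/m(-100, 186) = 3040/(1/186) = 3040*186 = 565440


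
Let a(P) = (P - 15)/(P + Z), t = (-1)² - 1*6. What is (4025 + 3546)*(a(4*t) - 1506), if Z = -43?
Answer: -102579479/9 ≈ -1.1398e+7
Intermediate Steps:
t = -5 (t = 1 - 6 = -5)
a(P) = (-15 + P)/(-43 + P) (a(P) = (P - 15)/(P - 43) = (-15 + P)/(-43 + P))
(4025 + 3546)*(a(4*t) - 1506) = (4025 + 3546)*((-15 + 4*(-5))/(-43 + 4*(-5)) - 1506) = 7571*((-15 - 20)/(-43 - 20) - 1506) = 7571*(-35/(-63) - 1506) = 7571*(-1/63*(-35) - 1506) = 7571*(5/9 - 1506) = 7571*(-13549/9) = -102579479/9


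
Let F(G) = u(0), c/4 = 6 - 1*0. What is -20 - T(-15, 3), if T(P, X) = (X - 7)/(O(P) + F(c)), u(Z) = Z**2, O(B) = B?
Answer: -304/15 ≈ -20.267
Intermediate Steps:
c = 24 (c = 4*(6 - 1*0) = 4*(6 + 0) = 4*6 = 24)
F(G) = 0 (F(G) = 0**2 = 0)
T(P, X) = (-7 + X)/P (T(P, X) = (X - 7)/(P + 0) = (-7 + X)/P)
-20 - T(-15, 3) = -20 - (-7 + 3)/(-15) = -20 - (-1)*(-4)/15 = -20 - 1*4/15 = -20 - 4/15 = -304/15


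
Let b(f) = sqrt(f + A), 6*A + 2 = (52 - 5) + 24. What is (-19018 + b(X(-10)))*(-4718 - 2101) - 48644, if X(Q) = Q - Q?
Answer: 129635098 - 6819*sqrt(46)/2 ≈ 1.2961e+8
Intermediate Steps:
X(Q) = 0
A = 23/2 (A = -1/3 + ((52 - 5) + 24)/6 = -1/3 + (47 + 24)/6 = -1/3 + (1/6)*71 = -1/3 + 71/6 = 23/2 ≈ 11.500)
b(f) = sqrt(23/2 + f) (b(f) = sqrt(f + 23/2) = sqrt(23/2 + f))
(-19018 + b(X(-10)))*(-4718 - 2101) - 48644 = (-19018 + sqrt(46 + 4*0)/2)*(-4718 - 2101) - 48644 = (-19018 + sqrt(46 + 0)/2)*(-6819) - 48644 = (-19018 + sqrt(46)/2)*(-6819) - 48644 = (129683742 - 6819*sqrt(46)/2) - 48644 = 129635098 - 6819*sqrt(46)/2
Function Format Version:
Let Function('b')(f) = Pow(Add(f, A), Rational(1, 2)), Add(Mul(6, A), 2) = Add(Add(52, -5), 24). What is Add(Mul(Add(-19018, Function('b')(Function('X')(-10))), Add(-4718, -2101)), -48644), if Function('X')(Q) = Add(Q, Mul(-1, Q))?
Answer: Add(129635098, Mul(Rational(-6819, 2), Pow(46, Rational(1, 2)))) ≈ 1.2961e+8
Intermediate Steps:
Function('X')(Q) = 0
A = Rational(23, 2) (A = Add(Rational(-1, 3), Mul(Rational(1, 6), Add(Add(52, -5), 24))) = Add(Rational(-1, 3), Mul(Rational(1, 6), Add(47, 24))) = Add(Rational(-1, 3), Mul(Rational(1, 6), 71)) = Add(Rational(-1, 3), Rational(71, 6)) = Rational(23, 2) ≈ 11.500)
Function('b')(f) = Pow(Add(Rational(23, 2), f), Rational(1, 2)) (Function('b')(f) = Pow(Add(f, Rational(23, 2)), Rational(1, 2)) = Pow(Add(Rational(23, 2), f), Rational(1, 2)))
Add(Mul(Add(-19018, Function('b')(Function('X')(-10))), Add(-4718, -2101)), -48644) = Add(Mul(Add(-19018, Mul(Rational(1, 2), Pow(Add(46, Mul(4, 0)), Rational(1, 2)))), Add(-4718, -2101)), -48644) = Add(Mul(Add(-19018, Mul(Rational(1, 2), Pow(Add(46, 0), Rational(1, 2)))), -6819), -48644) = Add(Mul(Add(-19018, Mul(Rational(1, 2), Pow(46, Rational(1, 2)))), -6819), -48644) = Add(Add(129683742, Mul(Rational(-6819, 2), Pow(46, Rational(1, 2)))), -48644) = Add(129635098, Mul(Rational(-6819, 2), Pow(46, Rational(1, 2))))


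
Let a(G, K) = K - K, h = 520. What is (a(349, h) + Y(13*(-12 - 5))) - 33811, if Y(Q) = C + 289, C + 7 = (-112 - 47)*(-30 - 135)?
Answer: -7294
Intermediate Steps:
a(G, K) = 0
C = 26228 (C = -7 + (-112 - 47)*(-30 - 135) = -7 - 159*(-165) = -7 + 26235 = 26228)
Y(Q) = 26517 (Y(Q) = 26228 + 289 = 26517)
(a(349, h) + Y(13*(-12 - 5))) - 33811 = (0 + 26517) - 33811 = 26517 - 33811 = -7294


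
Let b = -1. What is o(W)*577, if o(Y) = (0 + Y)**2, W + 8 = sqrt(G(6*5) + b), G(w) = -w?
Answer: 19041 - 9232*I*sqrt(31) ≈ 19041.0 - 51402.0*I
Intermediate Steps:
W = -8 + I*sqrt(31) (W = -8 + sqrt(-6*5 - 1) = -8 + sqrt(-1*30 - 1) = -8 + sqrt(-30 - 1) = -8 + sqrt(-31) = -8 + I*sqrt(31) ≈ -8.0 + 5.5678*I)
o(Y) = Y**2
o(W)*577 = (-8 + I*sqrt(31))**2*577 = 577*(-8 + I*sqrt(31))**2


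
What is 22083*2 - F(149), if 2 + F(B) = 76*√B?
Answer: 44168 - 76*√149 ≈ 43240.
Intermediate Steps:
F(B) = -2 + 76*√B
22083*2 - F(149) = 22083*2 - (-2 + 76*√149) = 44166 + (2 - 76*√149) = 44168 - 76*√149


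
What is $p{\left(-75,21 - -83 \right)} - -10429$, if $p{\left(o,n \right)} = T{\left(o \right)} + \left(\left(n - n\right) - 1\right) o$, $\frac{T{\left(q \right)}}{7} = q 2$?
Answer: $9454$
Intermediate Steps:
$T{\left(q \right)} = 14 q$ ($T{\left(q \right)} = 7 q 2 = 7 \cdot 2 q = 14 q$)
$p{\left(o,n \right)} = 13 o$ ($p{\left(o,n \right)} = 14 o + \left(\left(n - n\right) - 1\right) o = 14 o + \left(0 - 1\right) o = 14 o - o = 13 o$)
$p{\left(-75,21 - -83 \right)} - -10429 = 13 \left(-75\right) - -10429 = -975 + 10429 = 9454$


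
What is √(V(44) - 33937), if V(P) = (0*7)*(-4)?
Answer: I*√33937 ≈ 184.22*I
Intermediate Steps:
V(P) = 0 (V(P) = 0*(-4) = 0)
√(V(44) - 33937) = √(0 - 33937) = √(-33937) = I*√33937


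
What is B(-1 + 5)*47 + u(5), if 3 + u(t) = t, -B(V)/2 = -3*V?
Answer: 1130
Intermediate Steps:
B(V) = 6*V (B(V) = -(-6)*V = 6*V)
u(t) = -3 + t
B(-1 + 5)*47 + u(5) = (6*(-1 + 5))*47 + (-3 + 5) = (6*4)*47 + 2 = 24*47 + 2 = 1128 + 2 = 1130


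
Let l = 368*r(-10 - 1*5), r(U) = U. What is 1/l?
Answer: -1/5520 ≈ -0.00018116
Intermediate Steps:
l = -5520 (l = 368*(-10 - 1*5) = 368*(-10 - 5) = 368*(-15) = -5520)
1/l = 1/(-5520) = -1/5520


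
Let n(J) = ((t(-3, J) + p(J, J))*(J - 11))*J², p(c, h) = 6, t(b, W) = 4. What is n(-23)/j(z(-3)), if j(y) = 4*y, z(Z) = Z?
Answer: 44965/3 ≈ 14988.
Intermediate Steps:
n(J) = J²*(-110 + 10*J) (n(J) = ((4 + 6)*(J - 11))*J² = (10*(-11 + J))*J² = (-110 + 10*J)*J² = J²*(-110 + 10*J))
n(-23)/j(z(-3)) = (10*(-23)²*(-11 - 23))/((4*(-3))) = (10*529*(-34))/(-12) = -179860*(-1/12) = 44965/3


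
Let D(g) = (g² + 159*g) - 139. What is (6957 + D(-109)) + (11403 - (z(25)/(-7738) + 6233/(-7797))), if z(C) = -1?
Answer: 33502753981/2623182 ≈ 12772.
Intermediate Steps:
D(g) = -139 + g² + 159*g
(6957 + D(-109)) + (11403 - (z(25)/(-7738) + 6233/(-7797))) = (6957 + (-139 + (-109)² + 159*(-109))) + (11403 - (-1/(-7738) + 6233/(-7797))) = (6957 + (-139 + 11881 - 17331)) + (11403 - (-1*(-1/7738) + 6233*(-1/7797))) = (6957 - 5589) + (11403 - (1/7738 - 271/339)) = 1368 + (11403 - 1*(-2096659/2623182)) = 1368 + (11403 + 2096659/2623182) = 1368 + 29914241005/2623182 = 33502753981/2623182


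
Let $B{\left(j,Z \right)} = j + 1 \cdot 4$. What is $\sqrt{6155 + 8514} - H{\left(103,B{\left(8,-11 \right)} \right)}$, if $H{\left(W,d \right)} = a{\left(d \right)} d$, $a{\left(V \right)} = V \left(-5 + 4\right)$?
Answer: $144 + \sqrt{14669} \approx 265.12$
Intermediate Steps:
$B{\left(j,Z \right)} = 4 + j$ ($B{\left(j,Z \right)} = j + 4 = 4 + j$)
$a{\left(V \right)} = - V$ ($a{\left(V \right)} = V \left(-1\right) = - V$)
$H{\left(W,d \right)} = - d^{2}$ ($H{\left(W,d \right)} = - d d = - d^{2}$)
$\sqrt{6155 + 8514} - H{\left(103,B{\left(8,-11 \right)} \right)} = \sqrt{6155 + 8514} - - \left(4 + 8\right)^{2} = \sqrt{14669} - - 12^{2} = \sqrt{14669} - \left(-1\right) 144 = \sqrt{14669} - -144 = \sqrt{14669} + 144 = 144 + \sqrt{14669}$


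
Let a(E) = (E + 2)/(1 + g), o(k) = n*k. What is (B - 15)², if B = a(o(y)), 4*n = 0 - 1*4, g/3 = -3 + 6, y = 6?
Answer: 5929/25 ≈ 237.16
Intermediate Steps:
g = 9 (g = 3*(-3 + 6) = 3*3 = 9)
n = -1 (n = (0 - 1*4)/4 = (0 - 4)/4 = (¼)*(-4) = -1)
o(k) = -k
a(E) = ⅕ + E/10 (a(E) = (E + 2)/(1 + 9) = (2 + E)/10 = (2 + E)*(⅒) = ⅕ + E/10)
B = -⅖ (B = ⅕ + (-1*6)/10 = ⅕ + (⅒)*(-6) = ⅕ - ⅗ = -⅖ ≈ -0.40000)
(B - 15)² = (-⅖ - 15)² = (-77/5)² = 5929/25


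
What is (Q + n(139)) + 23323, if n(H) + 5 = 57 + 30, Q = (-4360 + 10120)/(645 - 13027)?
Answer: 144897475/6191 ≈ 23405.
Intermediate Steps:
Q = -2880/6191 (Q = 5760/(-12382) = 5760*(-1/12382) = -2880/6191 ≈ -0.46519)
n(H) = 82 (n(H) = -5 + (57 + 30) = -5 + 87 = 82)
(Q + n(139)) + 23323 = (-2880/6191 + 82) + 23323 = 504782/6191 + 23323 = 144897475/6191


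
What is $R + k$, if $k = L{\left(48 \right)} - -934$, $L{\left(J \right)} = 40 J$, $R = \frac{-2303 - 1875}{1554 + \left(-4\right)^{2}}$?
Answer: $\frac{2238301}{785} \approx 2851.3$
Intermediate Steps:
$R = - \frac{2089}{785}$ ($R = - \frac{4178}{1554 + 16} = - \frac{4178}{1570} = \left(-4178\right) \frac{1}{1570} = - \frac{2089}{785} \approx -2.6611$)
$k = 2854$ ($k = 40 \cdot 48 - -934 = 1920 + 934 = 2854$)
$R + k = - \frac{2089}{785} + 2854 = \frac{2238301}{785}$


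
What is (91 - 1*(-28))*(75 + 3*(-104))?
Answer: -28203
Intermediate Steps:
(91 - 1*(-28))*(75 + 3*(-104)) = (91 + 28)*(75 - 312) = 119*(-237) = -28203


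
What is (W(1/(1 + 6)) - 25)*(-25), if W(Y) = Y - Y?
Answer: 625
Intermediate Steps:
W(Y) = 0
(W(1/(1 + 6)) - 25)*(-25) = (0 - 25)*(-25) = -25*(-25) = 625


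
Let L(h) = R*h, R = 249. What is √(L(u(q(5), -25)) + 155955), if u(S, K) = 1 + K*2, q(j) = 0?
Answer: √143754 ≈ 379.15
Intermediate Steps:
u(S, K) = 1 + 2*K
L(h) = 249*h
√(L(u(q(5), -25)) + 155955) = √(249*(1 + 2*(-25)) + 155955) = √(249*(1 - 50) + 155955) = √(249*(-49) + 155955) = √(-12201 + 155955) = √143754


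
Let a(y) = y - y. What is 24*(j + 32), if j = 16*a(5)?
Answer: 768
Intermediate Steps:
a(y) = 0
j = 0 (j = 16*0 = 0)
24*(j + 32) = 24*(0 + 32) = 24*32 = 768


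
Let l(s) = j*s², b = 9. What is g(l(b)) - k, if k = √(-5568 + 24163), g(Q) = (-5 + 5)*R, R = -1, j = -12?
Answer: -√18595 ≈ -136.36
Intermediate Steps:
l(s) = -12*s²
g(Q) = 0 (g(Q) = (-5 + 5)*(-1) = 0*(-1) = 0)
k = √18595 ≈ 136.36
g(l(b)) - k = 0 - √18595 = -√18595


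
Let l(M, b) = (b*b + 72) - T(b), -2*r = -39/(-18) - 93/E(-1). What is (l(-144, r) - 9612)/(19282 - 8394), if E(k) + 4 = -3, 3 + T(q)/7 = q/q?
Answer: -66794255/76825728 ≈ -0.86943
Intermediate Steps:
T(q) = -14 (T(q) = -21 + 7*(q/q) = -21 + 7*1 = -21 + 7 = -14)
E(k) = -7 (E(k) = -4 - 3 = -7)
r = -649/84 (r = -(-39/(-18) - 93/(-7))/2 = -(-39*(-1/18) - 93*(-⅐))/2 = -(13/6 + 93/7)/2 = -½*649/42 = -649/84 ≈ -7.7262)
l(M, b) = 86 + b² (l(M, b) = (b*b + 72) - 1*(-14) = (b² + 72) + 14 = (72 + b²) + 14 = 86 + b²)
(l(-144, r) - 9612)/(19282 - 8394) = ((86 + (-649/84)²) - 9612)/(19282 - 8394) = ((86 + 421201/7056) - 9612)/10888 = (1028017/7056 - 9612)*(1/10888) = -66794255/7056*1/10888 = -66794255/76825728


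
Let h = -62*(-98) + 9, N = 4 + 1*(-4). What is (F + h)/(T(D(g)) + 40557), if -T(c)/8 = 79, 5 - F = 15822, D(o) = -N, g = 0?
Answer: -9732/39925 ≈ -0.24376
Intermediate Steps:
N = 0 (N = 4 - 4 = 0)
D(o) = 0 (D(o) = -1*0 = 0)
F = -15817 (F = 5 - 1*15822 = 5 - 15822 = -15817)
T(c) = -632 (T(c) = -8*79 = -632)
h = 6085 (h = 6076 + 9 = 6085)
(F + h)/(T(D(g)) + 40557) = (-15817 + 6085)/(-632 + 40557) = -9732/39925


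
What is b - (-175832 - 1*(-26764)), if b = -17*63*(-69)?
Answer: 222967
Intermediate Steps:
b = 73899 (b = -1071*(-69) = 73899)
b - (-175832 - 1*(-26764)) = 73899 - (-175832 - 1*(-26764)) = 73899 - (-175832 + 26764) = 73899 - 1*(-149068) = 73899 + 149068 = 222967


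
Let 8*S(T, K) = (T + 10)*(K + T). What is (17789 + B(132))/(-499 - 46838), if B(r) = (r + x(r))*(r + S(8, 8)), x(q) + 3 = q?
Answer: -61637/47337 ≈ -1.3021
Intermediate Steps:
x(q) = -3 + q
S(T, K) = (10 + T)*(K + T)/8 (S(T, K) = ((T + 10)*(K + T))/8 = ((10 + T)*(K + T))/8 = (10 + T)*(K + T)/8)
B(r) = (-3 + 2*r)*(36 + r) (B(r) = (r + (-3 + r))*(r + ((1/8)*8**2 + (5/4)*8 + (5/4)*8 + (1/8)*8*8)) = (-3 + 2*r)*(r + ((1/8)*64 + 10 + 10 + 8)) = (-3 + 2*r)*(r + (8 + 10 + 10 + 8)) = (-3 + 2*r)*(r + 36) = (-3 + 2*r)*(36 + r))
(17789 + B(132))/(-499 - 46838) = (17789 + (-108 + 2*132**2 + 69*132))/(-499 - 46838) = (17789 + (-108 + 2*17424 + 9108))/(-47337) = (17789 + (-108 + 34848 + 9108))*(-1/47337) = (17789 + 43848)*(-1/47337) = 61637*(-1/47337) = -61637/47337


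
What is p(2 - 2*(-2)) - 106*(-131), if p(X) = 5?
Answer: 13891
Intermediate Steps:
p(2 - 2*(-2)) - 106*(-131) = 5 - 106*(-131) = 5 + 13886 = 13891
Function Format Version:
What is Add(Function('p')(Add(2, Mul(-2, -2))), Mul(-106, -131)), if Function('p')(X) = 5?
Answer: 13891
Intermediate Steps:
Add(Function('p')(Add(2, Mul(-2, -2))), Mul(-106, -131)) = Add(5, Mul(-106, -131)) = Add(5, 13886) = 13891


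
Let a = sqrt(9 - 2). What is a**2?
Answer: 7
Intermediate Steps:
a = sqrt(7) ≈ 2.6458
a**2 = (sqrt(7))**2 = 7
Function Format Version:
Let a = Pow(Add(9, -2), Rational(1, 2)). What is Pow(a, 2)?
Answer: 7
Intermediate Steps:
a = Pow(7, Rational(1, 2)) ≈ 2.6458
Pow(a, 2) = Pow(Pow(7, Rational(1, 2)), 2) = 7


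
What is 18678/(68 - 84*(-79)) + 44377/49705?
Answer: 612946699/166611160 ≈ 3.6789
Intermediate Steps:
18678/(68 - 84*(-79)) + 44377/49705 = 18678/(68 + 6636) + 44377*(1/49705) = 18678/6704 + 44377/49705 = 18678*(1/6704) + 44377/49705 = 9339/3352 + 44377/49705 = 612946699/166611160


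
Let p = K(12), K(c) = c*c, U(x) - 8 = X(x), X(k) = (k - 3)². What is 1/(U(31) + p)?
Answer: 1/936 ≈ 0.0010684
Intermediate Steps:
X(k) = (-3 + k)²
U(x) = 8 + (-3 + x)²
K(c) = c²
p = 144 (p = 12² = 144)
1/(U(31) + p) = 1/((8 + (-3 + 31)²) + 144) = 1/((8 + 28²) + 144) = 1/((8 + 784) + 144) = 1/(792 + 144) = 1/936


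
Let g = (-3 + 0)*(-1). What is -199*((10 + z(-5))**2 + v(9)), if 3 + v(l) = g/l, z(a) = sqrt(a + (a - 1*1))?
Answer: -51541/3 - 3980*I*sqrt(11) ≈ -17180.0 - 13200.0*I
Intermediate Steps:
g = 3 (g = -3*(-1) = 3)
z(a) = sqrt(-1 + 2*a) (z(a) = sqrt(a + (a - 1)) = sqrt(a + (-1 + a)) = sqrt(-1 + 2*a))
v(l) = -3 + 3/l
-199*((10 + z(-5))**2 + v(9)) = -199*((10 + sqrt(-1 + 2*(-5)))**2 + (-3 + 3/9)) = -199*((10 + sqrt(-1 - 10))**2 + (-3 + 3*(1/9))) = -199*((10 + sqrt(-11))**2 + (-3 + 1/3)) = -199*((10 + I*sqrt(11))**2 - 8/3) = -199*(-8/3 + (10 + I*sqrt(11))**2) = 1592/3 - 199*(10 + I*sqrt(11))**2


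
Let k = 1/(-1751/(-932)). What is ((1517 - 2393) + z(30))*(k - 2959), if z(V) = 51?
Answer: 4273728525/1751 ≈ 2.4407e+6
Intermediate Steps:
k = 932/1751 (k = 1/(-1751*(-1/932)) = 1/(1751/932) = 932/1751 ≈ 0.53227)
((1517 - 2393) + z(30))*(k - 2959) = ((1517 - 2393) + 51)*(932/1751 - 2959) = (-876 + 51)*(-5180277/1751) = -825*(-5180277/1751) = 4273728525/1751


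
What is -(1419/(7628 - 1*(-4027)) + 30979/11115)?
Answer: -644158/221445 ≈ -2.9089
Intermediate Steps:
-(1419/(7628 - 1*(-4027)) + 30979/11115) = -(1419/(7628 + 4027) + 30979*(1/11115)) = -(1419/11655 + 2383/855) = -(1419*(1/11655) + 2383/855) = -(473/3885 + 2383/855) = -1*644158/221445 = -644158/221445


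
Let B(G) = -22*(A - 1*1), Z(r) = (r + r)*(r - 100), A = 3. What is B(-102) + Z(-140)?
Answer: 67156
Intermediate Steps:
Z(r) = 2*r*(-100 + r) (Z(r) = (2*r)*(-100 + r) = 2*r*(-100 + r))
B(G) = -44 (B(G) = -22*(3 - 1*1) = -22*(3 - 1) = -22*2 = -44)
B(-102) + Z(-140) = -44 + 2*(-140)*(-100 - 140) = -44 + 2*(-140)*(-240) = -44 + 67200 = 67156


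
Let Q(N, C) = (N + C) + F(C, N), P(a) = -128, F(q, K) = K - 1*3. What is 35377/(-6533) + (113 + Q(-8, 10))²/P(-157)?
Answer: -1174831/13066 ≈ -89.915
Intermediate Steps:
F(q, K) = -3 + K (F(q, K) = K - 3 = -3 + K)
Q(N, C) = -3 + C + 2*N (Q(N, C) = (N + C) + (-3 + N) = (C + N) + (-3 + N) = -3 + C + 2*N)
35377/(-6533) + (113 + Q(-8, 10))²/P(-157) = 35377/(-6533) + (113 + (-3 + 10 + 2*(-8)))²/(-128) = 35377*(-1/6533) + (113 + (-3 + 10 - 16))²*(-1/128) = -35377/6533 + (113 - 9)²*(-1/128) = -35377/6533 + 104²*(-1/128) = -35377/6533 + 10816*(-1/128) = -35377/6533 - 169/2 = -1174831/13066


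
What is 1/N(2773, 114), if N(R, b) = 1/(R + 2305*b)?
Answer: 265543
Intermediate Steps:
1/N(2773, 114) = 1/(1/(2773 + 2305*114)) = 1/(1/(2773 + 262770)) = 1/(1/265543) = 265543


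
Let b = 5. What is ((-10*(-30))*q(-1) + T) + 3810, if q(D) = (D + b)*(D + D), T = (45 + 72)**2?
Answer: 15099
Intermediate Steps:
T = 13689 (T = 117**2 = 13689)
q(D) = 2*D*(5 + D) (q(D) = (D + 5)*(D + D) = (5 + D)*(2*D) = 2*D*(5 + D))
((-10*(-30))*q(-1) + T) + 3810 = ((-10*(-30))*(2*(-1)*(5 - 1)) + 13689) + 3810 = (300*(2*(-1)*4) + 13689) + 3810 = (300*(-8) + 13689) + 3810 = (-2400 + 13689) + 3810 = 11289 + 3810 = 15099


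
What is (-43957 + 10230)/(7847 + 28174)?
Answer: -33727/36021 ≈ -0.93631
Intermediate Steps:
(-43957 + 10230)/(7847 + 28174) = -33727/36021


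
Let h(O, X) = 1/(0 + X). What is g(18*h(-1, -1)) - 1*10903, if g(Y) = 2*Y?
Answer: -10939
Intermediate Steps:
h(O, X) = 1/X
g(18*h(-1, -1)) - 1*10903 = 2*(18/(-1)) - 1*10903 = 2*(18*(-1)) - 10903 = 2*(-18) - 10903 = -36 - 10903 = -10939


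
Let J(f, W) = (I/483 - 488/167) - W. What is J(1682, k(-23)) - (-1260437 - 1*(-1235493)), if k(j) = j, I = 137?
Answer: 2013650362/80661 ≈ 24964.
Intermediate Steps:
J(f, W) = -212825/80661 - W (J(f, W) = (137/483 - 488/167) - W = -212825/80661 - W)
J(1682, k(-23)) - (-1260437 - 1*(-1235493)) = (-212825/80661 - 1*(-23)) - (-1260437 - 1*(-1235493)) = (-212825/80661 + 23) - (-1260437 + 1235493) = 1642378/80661 - 1*(-24944) = 1642378/80661 + 24944 = 2013650362/80661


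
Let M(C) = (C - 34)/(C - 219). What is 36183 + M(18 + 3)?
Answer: 7164247/198 ≈ 36183.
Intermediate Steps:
M(C) = (-34 + C)/(-219 + C)
36183 + M(18 + 3) = 36183 + (-34 + (18 + 3))/(-219 + (18 + 3)) = 36183 + (-34 + 21)/(-219 + 21) = 36183 - 13/(-198) = 36183 - 1/198*(-13) = 36183 + 13/198 = 7164247/198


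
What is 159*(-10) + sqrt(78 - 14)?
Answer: -1582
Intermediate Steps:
159*(-10) + sqrt(78 - 14) = -1590 + sqrt(64) = -1590 + 8 = -1582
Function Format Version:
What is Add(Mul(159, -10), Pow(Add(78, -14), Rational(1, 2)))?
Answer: -1582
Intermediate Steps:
Add(Mul(159, -10), Pow(Add(78, -14), Rational(1, 2))) = Add(-1590, Pow(64, Rational(1, 2))) = Add(-1590, 8) = -1582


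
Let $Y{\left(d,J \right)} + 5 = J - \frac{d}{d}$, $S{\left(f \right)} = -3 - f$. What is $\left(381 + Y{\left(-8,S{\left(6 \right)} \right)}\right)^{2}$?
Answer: $133956$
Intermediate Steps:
$Y{\left(d,J \right)} = -6 + J$ ($Y{\left(d,J \right)} = -5 + \left(J - \frac{d}{d}\right) = -5 + \left(J - 1\right) = -5 + \left(-1 + J\right) = -6 + J$)
$\left(381 + Y{\left(-8,S{\left(6 \right)} \right)}\right)^{2} = \left(381 - 15\right)^{2} = 366^{2} = 133956$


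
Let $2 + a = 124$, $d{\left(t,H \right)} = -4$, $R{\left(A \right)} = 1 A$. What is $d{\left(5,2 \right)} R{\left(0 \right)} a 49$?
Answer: $0$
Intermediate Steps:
$R{\left(A \right)} = A$
$a = 122$ ($a = -2 + 124 = 122$)
$d{\left(5,2 \right)} R{\left(0 \right)} a 49 = \left(-4\right) 0 \cdot 122 \cdot 49 = 0 \cdot 122 \cdot 49 = 0 \cdot 49 = 0$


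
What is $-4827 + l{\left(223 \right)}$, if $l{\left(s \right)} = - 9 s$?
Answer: $-6834$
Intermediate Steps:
$-4827 + l{\left(223 \right)} = -4827 - 2007 = -6834$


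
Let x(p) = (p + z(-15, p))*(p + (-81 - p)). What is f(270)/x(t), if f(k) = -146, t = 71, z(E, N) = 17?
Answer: 73/3564 ≈ 0.020483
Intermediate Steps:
x(p) = -1377 - 81*p (x(p) = (p + 17)*(p + (-81 - p)) = (17 + p)*(-81) = -1377 - 81*p)
f(270)/x(t) = -146/(-1377 - 81*71) = -146/(-1377 - 5751) = -146/(-7128) = -146*(-1/7128) = 73/3564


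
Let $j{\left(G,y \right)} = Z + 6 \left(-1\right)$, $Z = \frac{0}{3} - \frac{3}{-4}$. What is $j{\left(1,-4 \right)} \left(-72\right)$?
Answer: $378$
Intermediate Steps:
$Z = \frac{3}{4}$ ($Z = 0 \cdot \frac{1}{3} - - \frac{3}{4} = 0 + \frac{3}{4} = \frac{3}{4} \approx 0.75$)
$j{\left(G,y \right)} = - \frac{21}{4}$ ($j{\left(G,y \right)} = \frac{3}{4} + 6 \left(-1\right) = \frac{3}{4} - 6 = - \frac{21}{4}$)
$j{\left(1,-4 \right)} \left(-72\right) = \left(- \frac{21}{4}\right) \left(-72\right) = 378$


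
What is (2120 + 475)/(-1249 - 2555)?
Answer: -865/1268 ≈ -0.68218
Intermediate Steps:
(2120 + 475)/(-1249 - 2555) = 2595/(-3804) = 2595*(-1/3804) = -865/1268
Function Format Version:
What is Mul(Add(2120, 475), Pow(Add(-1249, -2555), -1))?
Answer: Rational(-865, 1268) ≈ -0.68218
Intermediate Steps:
Mul(Add(2120, 475), Pow(Add(-1249, -2555), -1)) = Mul(2595, Pow(-3804, -1)) = Mul(2595, Rational(-1, 3804)) = Rational(-865, 1268)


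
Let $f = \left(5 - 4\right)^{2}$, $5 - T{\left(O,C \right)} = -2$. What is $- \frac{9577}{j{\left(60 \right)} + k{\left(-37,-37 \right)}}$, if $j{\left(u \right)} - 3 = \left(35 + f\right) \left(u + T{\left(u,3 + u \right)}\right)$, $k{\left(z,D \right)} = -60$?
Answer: $- \frac{61}{15} \approx -4.0667$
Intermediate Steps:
$T{\left(O,C \right)} = 7$ ($T{\left(O,C \right)} = 5 - -2 = 5 + 2 = 7$)
$f = 1$ ($f = 1^{2} = 1$)
$j{\left(u \right)} = 255 + 36 u$ ($j{\left(u \right)} = 3 + \left(35 + 1\right) \left(u + 7\right) = 3 + 36 \left(7 + u\right) = 3 + \left(252 + 36 u\right) = 255 + 36 u$)
$- \frac{9577}{j{\left(60 \right)} + k{\left(-37,-37 \right)}} = - \frac{9577}{\left(255 + 36 \cdot 60\right) - 60} = - \frac{9577}{\left(255 + 2160\right) - 60} = - \frac{9577}{2415 - 60} = - \frac{9577}{2355} = \left(-9577\right) \frac{1}{2355} = - \frac{61}{15}$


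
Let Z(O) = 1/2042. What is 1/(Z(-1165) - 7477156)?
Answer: -2042/15268352551 ≈ -1.3374e-7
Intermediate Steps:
Z(O) = 1/2042
1/(Z(-1165) - 7477156) = 1/(1/2042 - 7477156) = 1/(-15268352551/2042) = -2042/15268352551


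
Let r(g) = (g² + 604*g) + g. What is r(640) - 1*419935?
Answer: 376865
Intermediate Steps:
r(g) = g² + 605*g
r(640) - 1*419935 = 640*(605 + 640) - 1*419935 = 640*1245 - 419935 = 796800 - 419935 = 376865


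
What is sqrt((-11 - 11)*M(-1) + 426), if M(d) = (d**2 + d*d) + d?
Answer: 2*sqrt(101) ≈ 20.100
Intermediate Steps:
M(d) = d + 2*d**2 (M(d) = (d**2 + d**2) + d = 2*d**2 + d = d + 2*d**2)
sqrt((-11 - 11)*M(-1) + 426) = sqrt((-11 - 11)*(-(1 + 2*(-1))) + 426) = sqrt(-(-22)*(1 - 2) + 426) = sqrt(-(-22)*(-1) + 426) = sqrt(-22*1 + 426) = sqrt(-22 + 426) = sqrt(404) = 2*sqrt(101)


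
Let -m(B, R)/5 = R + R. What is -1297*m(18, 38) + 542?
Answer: 493402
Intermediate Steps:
m(B, R) = -10*R (m(B, R) = -5*(R + R) = -10*R)
-1297*m(18, 38) + 542 = -(-12970)*38 + 542 = -1297*(-380) + 542 = 492860 + 542 = 493402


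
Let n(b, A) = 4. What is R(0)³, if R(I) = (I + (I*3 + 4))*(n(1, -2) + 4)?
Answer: 32768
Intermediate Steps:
R(I) = 32 + 32*I (R(I) = (I + (I*3 + 4))*(4 + 4) = (I + (3*I + 4))*8 = (I + (4 + 3*I))*8 = (4 + 4*I)*8 = 32 + 32*I)
R(0)³ = (32 + 32*0)³ = (32 + 0)³ = 32³ = 32768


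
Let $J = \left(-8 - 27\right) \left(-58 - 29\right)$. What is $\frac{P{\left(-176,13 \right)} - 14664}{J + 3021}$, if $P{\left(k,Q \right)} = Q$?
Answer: $- \frac{14651}{6066} \approx -2.4153$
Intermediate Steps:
$J = 3045$ ($J = \left(-35\right) \left(-87\right) = 3045$)
$\frac{P{\left(-176,13 \right)} - 14664}{J + 3021} = \frac{13 - 14664}{3045 + 3021} = - \frac{14651}{6066}$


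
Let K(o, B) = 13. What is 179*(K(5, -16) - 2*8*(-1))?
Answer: 5191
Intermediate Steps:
179*(K(5, -16) - 2*8*(-1)) = 179*(13 - 2*8*(-1)) = 179*(13 - 16*(-1)) = 179*(13 + 16) = 179*29 = 5191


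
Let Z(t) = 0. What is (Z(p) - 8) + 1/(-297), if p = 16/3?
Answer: -2377/297 ≈ -8.0034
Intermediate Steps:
p = 16/3 (p = 16*(⅓) = 16/3 ≈ 5.3333)
(Z(p) - 8) + 1/(-297) = (0 - 8) + 1/(-297) = -8 - 1/297 = -2377/297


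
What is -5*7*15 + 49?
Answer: -476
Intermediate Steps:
-5*7*15 + 49 = -35*15 + 49 = -525 + 49 = -476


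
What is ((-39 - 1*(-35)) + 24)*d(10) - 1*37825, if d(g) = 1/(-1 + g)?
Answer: -340405/9 ≈ -37823.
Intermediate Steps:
((-39 - 1*(-35)) + 24)*d(10) - 1*37825 = ((-39 - 1*(-35)) + 24)/(-1 + 10) - 1*37825 = ((-39 + 35) + 24)/9 - 37825 = (-4 + 24)*(1/9) - 37825 = 20*(1/9) - 37825 = 20/9 - 37825 = -340405/9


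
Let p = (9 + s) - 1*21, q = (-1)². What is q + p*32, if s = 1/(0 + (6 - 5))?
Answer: -351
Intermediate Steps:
q = 1
s = 1 (s = 1/(0 + 1) = 1/1 = 1)
p = -11 (p = (9 + 1) - 1*21 = 10 - 21 = -11)
q + p*32 = 1 - 11*32 = 1 - 352 = -351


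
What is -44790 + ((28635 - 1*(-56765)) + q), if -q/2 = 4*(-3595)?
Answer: 69370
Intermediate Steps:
q = 28760 (q = -8*(-3595) = -2*(-14380) = 28760)
-44790 + ((28635 - 1*(-56765)) + q) = -44790 + ((28635 - 1*(-56765)) + 28760) = -44790 + ((28635 + 56765) + 28760) = -44790 + (85400 + 28760) = -44790 + 114160 = 69370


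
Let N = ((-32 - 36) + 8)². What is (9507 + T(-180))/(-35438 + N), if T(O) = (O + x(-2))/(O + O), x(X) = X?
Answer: -1711351/5730840 ≈ -0.29862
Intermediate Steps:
T(O) = (-2 + O)/(2*O) (T(O) = (O - 2)/(O + O) = (-2 + O)/((2*O)) = (-2 + O)*(1/(2*O)) = (-2 + O)/(2*O))
N = 3600 (N = (-68 + 8)² = (-60)² = 3600)
(9507 + T(-180))/(-35438 + N) = (9507 + (½)*(-2 - 180)/(-180))/(-35438 + 3600) = (9507 + (½)*(-1/180)*(-182))/(-31838) = (9507 + 91/180)*(-1/31838) = (1711351/180)*(-1/31838) = -1711351/5730840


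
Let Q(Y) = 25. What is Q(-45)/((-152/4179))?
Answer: -104475/152 ≈ -687.34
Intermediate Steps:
Q(-45)/((-152/4179)) = 25/((-152/4179)) = 25/((-152*1/4179)) = 25/(-152/4179) = 25*(-4179/152) = -104475/152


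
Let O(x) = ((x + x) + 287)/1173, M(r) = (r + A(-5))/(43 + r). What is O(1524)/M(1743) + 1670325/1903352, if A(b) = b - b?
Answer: 641391267665/169194669336 ≈ 3.7908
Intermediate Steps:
A(b) = 0
M(r) = r/(43 + r) (M(r) = (r + 0)/(43 + r) = r/(43 + r))
O(x) = 287/1173 + 2*x/1173 (O(x) = (2*x + 287)*(1/1173) = (287 + 2*x)*(1/1173) = 287/1173 + 2*x/1173)
O(1524)/M(1743) + 1670325/1903352 = (287/1173 + (2/1173)*1524)/((1743/(43 + 1743))) + 1670325/1903352 = (287/1173 + 1016/391)/((1743/1786)) + 1670325*(1/1903352) = 145/(51*((1743*(1/1786)))) + 1670325/1903352 = 145/(51*(1743/1786)) + 1670325/1903352 = (145/51)*(1786/1743) + 1670325/1903352 = 258970/88893 + 1670325/1903352 = 641391267665/169194669336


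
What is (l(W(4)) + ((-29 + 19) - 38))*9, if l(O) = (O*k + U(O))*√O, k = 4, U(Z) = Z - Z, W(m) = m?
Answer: -144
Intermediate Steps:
U(Z) = 0
l(O) = 4*O^(3/2) (l(O) = (O*4 + 0)*√O = (4*O + 0)*√O = (4*O)*√O = 4*O^(3/2))
(l(W(4)) + ((-29 + 19) - 38))*9 = (4*4^(3/2) + ((-29 + 19) - 38))*9 = (4*8 + (-10 - 38))*9 = (32 - 48)*9 = -16*9 = -144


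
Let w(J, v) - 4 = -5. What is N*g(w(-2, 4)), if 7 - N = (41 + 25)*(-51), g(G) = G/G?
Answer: 3373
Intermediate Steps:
w(J, v) = -1 (w(J, v) = 4 - 5 = -1)
g(G) = 1
N = 3373 (N = 7 - (41 + 25)*(-51) = 7 - 66*(-51) = 7 - 1*(-3366) = 7 + 3366 = 3373)
N*g(w(-2, 4)) = 3373*1 = 3373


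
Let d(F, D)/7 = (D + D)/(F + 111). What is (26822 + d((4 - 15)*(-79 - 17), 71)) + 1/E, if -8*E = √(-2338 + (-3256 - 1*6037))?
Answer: 31302268/1167 + 8*I*√11631/11631 ≈ 26823.0 + 0.074179*I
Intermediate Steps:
d(F, D) = 14*D/(111 + F) (d(F, D) = 7*((D + D)/(F + 111)) = 7*((2*D)/(111 + F)) = 7*(2*D/(111 + F)) = 14*D/(111 + F))
E = -I*√11631/8 (E = -√(-2338 + (-3256 - 1*6037))/8 = -√(-2338 + (-3256 - 6037))/8 = -√(-2338 - 9293)/8 = -I*√11631/8 ≈ -13.481*I)
(26822 + d((4 - 15)*(-79 - 17), 71)) + 1/E = (26822 + 14*71/(111 + (4 - 15)*(-79 - 17))) + 1/(-I*√11631/8) = (26822 + 14*71/(111 - 11*(-96))) + 8*I*√11631/11631 = (26822 + 14*71/(111 + 1056)) + 8*I*√11631/11631 = (26822 + 14*71/1167) + 8*I*√11631/11631 = (26822 + 14*71*(1/1167)) + 8*I*√11631/11631 = (26822 + 994/1167) + 8*I*√11631/11631 = 31302268/1167 + 8*I*√11631/11631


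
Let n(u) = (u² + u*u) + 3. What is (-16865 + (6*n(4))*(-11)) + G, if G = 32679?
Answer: 13504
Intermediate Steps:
n(u) = 3 + 2*u² (n(u) = (u² + u²) + 3 = 2*u² + 3 = 3 + 2*u²)
(-16865 + (6*n(4))*(-11)) + G = (-16865 + (6*(3 + 2*4²))*(-11)) + 32679 = (-16865 + (6*(3 + 2*16))*(-11)) + 32679 = (-16865 + (6*(3 + 32))*(-11)) + 32679 = (-16865 + (6*35)*(-11)) + 32679 = (-16865 + 210*(-11)) + 32679 = (-16865 - 2310) + 32679 = -19175 + 32679 = 13504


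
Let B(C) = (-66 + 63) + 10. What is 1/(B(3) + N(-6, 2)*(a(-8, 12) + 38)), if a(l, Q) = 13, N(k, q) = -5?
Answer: -1/248 ≈ -0.0040323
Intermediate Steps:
B(C) = 7 (B(C) = -3 + 10 = 7)
1/(B(3) + N(-6, 2)*(a(-8, 12) + 38)) = 1/(7 - 5*(13 + 38)) = 1/(7 - 5*51) = 1/(7 - 255) = 1/(-248) = -1/248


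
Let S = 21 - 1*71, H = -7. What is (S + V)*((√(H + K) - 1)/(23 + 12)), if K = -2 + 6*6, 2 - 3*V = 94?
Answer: 242/105 - 242*√3/35 ≈ -9.6711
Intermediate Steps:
V = -92/3 (V = ⅔ - ⅓*94 = ⅔ - 94/3 = -92/3 ≈ -30.667)
K = 34 (K = -2 + 36 = 34)
S = -50 (S = 21 - 71 = -50)
(S + V)*((√(H + K) - 1)/(23 + 12)) = (-50 - 92/3)*((√(-7 + 34) - 1)/(23 + 12)) = -242*(√27 - 1)/(3*35) = -242*(3*√3 - 1)/(3*35) = -242*(-1 + 3*√3)/(3*35) = -242*(-1/35 + 3*√3/35)/3 = 242/105 - 242*√3/35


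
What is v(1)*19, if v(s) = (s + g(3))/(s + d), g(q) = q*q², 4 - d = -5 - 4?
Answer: 38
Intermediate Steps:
d = 13 (d = 4 - (-5 - 4) = 4 - 1*(-9) = 4 + 9 = 13)
g(q) = q³
v(s) = (27 + s)/(13 + s) (v(s) = (s + 3³)/(s + 13) = (s + 27)/(13 + s) = (27 + s)/(13 + s))
v(1)*19 = ((27 + 1)/(13 + 1))*19 = (28/14)*19 = ((1/14)*28)*19 = 2*19 = 38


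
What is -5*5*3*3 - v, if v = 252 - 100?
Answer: -377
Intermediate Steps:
v = 152
-5*5*3*3 - v = -5*5*3*3 - 1*152 = -75*3 - 152 = -5*45 - 152 = -225 - 152 = -377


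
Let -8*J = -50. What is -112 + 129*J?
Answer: 2777/4 ≈ 694.25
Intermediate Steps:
J = 25/4 (J = -⅛*(-50) = 25/4 ≈ 6.2500)
-112 + 129*J = -112 + 129*(25/4) = -112 + 3225/4 = 2777/4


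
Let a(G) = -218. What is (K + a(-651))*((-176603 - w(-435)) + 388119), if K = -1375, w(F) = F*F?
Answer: -35509563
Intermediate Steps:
w(F) = F**2
(K + a(-651))*((-176603 - w(-435)) + 388119) = (-1375 - 218)*((-176603 - 1*(-435)**2) + 388119) = -1593*((-176603 - 1*189225) + 388119) = -1593*((-176603 - 189225) + 388119) = -1593*(-365828 + 388119) = -1593*22291 = -35509563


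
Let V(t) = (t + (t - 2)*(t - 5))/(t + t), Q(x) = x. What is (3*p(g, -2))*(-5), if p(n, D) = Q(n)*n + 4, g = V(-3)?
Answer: -7565/12 ≈ -630.42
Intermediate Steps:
V(t) = (t + (-5 + t)*(-2 + t))/(2*t) (V(t) = (t + (-2 + t)*(-5 + t))/((2*t)) = (t + (-5 + t)*(-2 + t))*(1/(2*t)) = (t + (-5 + t)*(-2 + t))/(2*t))
g = -37/6 (g = -3 + (½)*(-3) + 5/(-3) = -3 - 3/2 + 5*(-⅓) = -3 - 3/2 - 5/3 = -37/6 ≈ -6.1667)
p(n, D) = 4 + n² (p(n, D) = n*n + 4 = n² + 4 = 4 + n²)
(3*p(g, -2))*(-5) = (3*(4 + (-37/6)²))*(-5) = (3*(4 + 1369/36))*(-5) = (3*(1513/36))*(-5) = (1513/12)*(-5) = -7565/12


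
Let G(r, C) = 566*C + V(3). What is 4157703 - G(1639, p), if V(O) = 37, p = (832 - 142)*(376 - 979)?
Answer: 239653286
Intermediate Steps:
p = -416070 (p = 690*(-603) = -416070)
G(r, C) = 37 + 566*C (G(r, C) = 566*C + 37 = 37 + 566*C)
4157703 - G(1639, p) = 4157703 - (37 + 566*(-416070)) = 4157703 - (37 - 235495620) = 4157703 - 1*(-235495583) = 4157703 + 235495583 = 239653286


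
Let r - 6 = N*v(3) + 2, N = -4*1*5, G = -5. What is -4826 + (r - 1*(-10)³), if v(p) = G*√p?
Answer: -3818 + 100*√3 ≈ -3644.8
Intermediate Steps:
v(p) = -5*√p
N = -20 (N = -4*5 = -20)
r = 8 + 100*√3 (r = 6 + (-(-100)*√3 + 2) = 6 + (100*√3 + 2) = 6 + (2 + 100*√3) = 8 + 100*√3 ≈ 181.21)
-4826 + (r - 1*(-10)³) = -4826 + ((8 + 100*√3) - 1*(-10)³) = -4826 + ((8 + 100*√3) - 1*(-1000)) = -4826 + ((8 + 100*√3) + 1000) = -4826 + (1008 + 100*√3) = -3818 + 100*√3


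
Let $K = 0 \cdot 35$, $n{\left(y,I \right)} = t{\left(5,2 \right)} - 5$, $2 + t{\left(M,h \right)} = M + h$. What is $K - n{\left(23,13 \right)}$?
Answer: $0$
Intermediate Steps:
$t{\left(M,h \right)} = -2 + M + h$ ($t{\left(M,h \right)} = -2 + \left(M + h\right) = -2 + M + h$)
$n{\left(y,I \right)} = 0$ ($n{\left(y,I \right)} = \left(-2 + 5 + 2\right) - 5 = 5 - 5 = 0$)
$K = 0$
$K - n{\left(23,13 \right)} = 0 - 0 = 0 + 0 = 0$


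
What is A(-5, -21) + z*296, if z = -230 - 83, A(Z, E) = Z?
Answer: -92653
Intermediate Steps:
z = -313
A(-5, -21) + z*296 = -5 - 313*296 = -5 - 92648 = -92653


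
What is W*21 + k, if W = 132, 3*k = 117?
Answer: 2811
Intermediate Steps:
k = 39 (k = (⅓)*117 = 39)
W*21 + k = 132*21 + 39 = 2772 + 39 = 2811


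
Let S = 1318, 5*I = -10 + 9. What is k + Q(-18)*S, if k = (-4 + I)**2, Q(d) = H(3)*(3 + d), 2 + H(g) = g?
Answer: -493809/25 ≈ -19752.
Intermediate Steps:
I = -1/5 (I = (-10 + 9)/5 = (1/5)*(-1) = -1/5 ≈ -0.20000)
H(g) = -2 + g
Q(d) = 3 + d (Q(d) = (-2 + 3)*(3 + d) = 1*(3 + d) = 3 + d)
k = 441/25 (k = (-4 - 1/5)**2 = (-21/5)**2 = 441/25 ≈ 17.640)
k + Q(-18)*S = 441/25 + (3 - 18)*1318 = 441/25 - 15*1318 = 441/25 - 19770 = -493809/25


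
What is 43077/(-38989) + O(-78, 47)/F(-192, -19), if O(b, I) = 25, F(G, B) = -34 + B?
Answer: -3257806/2066417 ≈ -1.5765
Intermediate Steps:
43077/(-38989) + O(-78, 47)/F(-192, -19) = 43077/(-38989) + 25/(-34 - 19) = 43077*(-1/38989) + 25/(-53) = -43077/38989 + 25*(-1/53) = -43077/38989 - 25/53 = -3257806/2066417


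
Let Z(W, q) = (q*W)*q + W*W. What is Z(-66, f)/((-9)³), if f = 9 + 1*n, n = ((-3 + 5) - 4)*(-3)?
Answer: 1166/81 ≈ 14.395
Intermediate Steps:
n = 6 (n = (2 - 4)*(-3) = -2*(-3) = 6)
f = 15 (f = 9 + 1*6 = 9 + 6 = 15)
Z(W, q) = W² + W*q² (Z(W, q) = (W*q)*q + W² = W*q² + W² = W² + W*q²)
Z(-66, f)/((-9)³) = (-66*(-66 + 15²))/((-9)³) = -66*(-66 + 225)/(-729) = -66*159*(-1/729) = -10494*(-1/729) = 1166/81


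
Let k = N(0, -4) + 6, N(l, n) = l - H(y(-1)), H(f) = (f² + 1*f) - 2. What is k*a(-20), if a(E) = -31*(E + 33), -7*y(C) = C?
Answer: -154752/49 ≈ -3158.2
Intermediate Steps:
y(C) = -C/7
a(E) = -1023 - 31*E (a(E) = -31*(33 + E) = -1023 - 31*E)
H(f) = -2 + f + f² (H(f) = (f² + f) - 2 = (f + f²) - 2 = -2 + f + f²)
N(l, n) = 90/49 + l (N(l, n) = l - (-2 - ⅐*(-1) + (-⅐*(-1))²) = l - (-2 + ⅐ + (⅐)²) = l - (-2 + ⅐ + 1/49) = l - 1*(-90/49) = l + 90/49 = 90/49 + l)
k = 384/49 (k = (90/49 + 0) + 6 = 90/49 + 6 = 384/49 ≈ 7.8367)
k*a(-20) = 384*(-1023 - 31*(-20))/49 = 384*(-1023 + 620)/49 = (384/49)*(-403) = -154752/49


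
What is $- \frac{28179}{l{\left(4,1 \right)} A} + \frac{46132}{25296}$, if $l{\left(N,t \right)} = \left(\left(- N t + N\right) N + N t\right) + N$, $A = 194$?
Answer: $- \frac{40076195}{2453712} \approx -16.333$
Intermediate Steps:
$l{\left(N,t \right)} = N + N t + N \left(N - N t\right)$ ($l{\left(N,t \right)} = \left(\left(- N t + N\right) N + N t\right) + N = \left(\left(N - N t\right) N + N t\right) + N = \left(N \left(N - N t\right) + N t\right) + N = \left(N t + N \left(N - N t\right)\right) + N = N + N t + N \left(N - N t\right)$)
$- \frac{28179}{l{\left(4,1 \right)} A} + \frac{46132}{25296} = - \frac{28179}{4 \left(1 + 4 + 1 - 4 \cdot 1\right) 194} + \frac{46132}{25296} = - \frac{28179}{4 \left(1 + 4 + 1 - 4\right) 194} + 46132 \cdot \frac{1}{25296} = - \frac{28179}{4 \cdot 2 \cdot 194} + \frac{11533}{6324} = - \frac{28179}{8 \cdot 194} + \frac{11533}{6324} = - \frac{28179}{1552} + \frac{11533}{6324} = - \frac{40076195}{2453712}$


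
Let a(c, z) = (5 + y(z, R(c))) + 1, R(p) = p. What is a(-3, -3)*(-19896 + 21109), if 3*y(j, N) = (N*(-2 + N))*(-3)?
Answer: -10917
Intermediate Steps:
y(j, N) = -N*(-2 + N) (y(j, N) = ((N*(-2 + N))*(-3))/3 = (-3*N*(-2 + N))/3 = -N*(-2 + N))
a(c, z) = 6 + c*(2 - c) (a(c, z) = (5 + c*(2 - c)) + 1 = 6 + c*(2 - c))
a(-3, -3)*(-19896 + 21109) = (6 - 1*(-3)*(-2 - 3))*(-19896 + 21109) = (6 - 1*(-3)*(-5))*1213 = (6 - 15)*1213 = -9*1213 = -10917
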